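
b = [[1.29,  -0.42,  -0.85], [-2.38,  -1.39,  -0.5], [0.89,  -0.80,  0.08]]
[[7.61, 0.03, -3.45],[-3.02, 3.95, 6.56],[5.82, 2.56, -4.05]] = b @ [[3.63, -0.10, -3.22], [-3.41, -3.17, 1.33], [-1.76, 1.38, -1.49]]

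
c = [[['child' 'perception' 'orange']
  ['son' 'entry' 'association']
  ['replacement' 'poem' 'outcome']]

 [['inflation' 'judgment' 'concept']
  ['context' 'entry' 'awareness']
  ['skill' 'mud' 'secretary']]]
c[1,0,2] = 'concept'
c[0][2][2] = 'outcome'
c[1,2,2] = 'secretary'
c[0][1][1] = 'entry'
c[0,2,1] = 'poem'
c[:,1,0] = ['son', 'context']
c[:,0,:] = [['child', 'perception', 'orange'], ['inflation', 'judgment', 'concept']]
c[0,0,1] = 'perception'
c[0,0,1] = 'perception'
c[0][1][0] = 'son'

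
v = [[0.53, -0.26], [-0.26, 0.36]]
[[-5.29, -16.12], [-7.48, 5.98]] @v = [[1.39, -4.43],  [-5.52, 4.10]]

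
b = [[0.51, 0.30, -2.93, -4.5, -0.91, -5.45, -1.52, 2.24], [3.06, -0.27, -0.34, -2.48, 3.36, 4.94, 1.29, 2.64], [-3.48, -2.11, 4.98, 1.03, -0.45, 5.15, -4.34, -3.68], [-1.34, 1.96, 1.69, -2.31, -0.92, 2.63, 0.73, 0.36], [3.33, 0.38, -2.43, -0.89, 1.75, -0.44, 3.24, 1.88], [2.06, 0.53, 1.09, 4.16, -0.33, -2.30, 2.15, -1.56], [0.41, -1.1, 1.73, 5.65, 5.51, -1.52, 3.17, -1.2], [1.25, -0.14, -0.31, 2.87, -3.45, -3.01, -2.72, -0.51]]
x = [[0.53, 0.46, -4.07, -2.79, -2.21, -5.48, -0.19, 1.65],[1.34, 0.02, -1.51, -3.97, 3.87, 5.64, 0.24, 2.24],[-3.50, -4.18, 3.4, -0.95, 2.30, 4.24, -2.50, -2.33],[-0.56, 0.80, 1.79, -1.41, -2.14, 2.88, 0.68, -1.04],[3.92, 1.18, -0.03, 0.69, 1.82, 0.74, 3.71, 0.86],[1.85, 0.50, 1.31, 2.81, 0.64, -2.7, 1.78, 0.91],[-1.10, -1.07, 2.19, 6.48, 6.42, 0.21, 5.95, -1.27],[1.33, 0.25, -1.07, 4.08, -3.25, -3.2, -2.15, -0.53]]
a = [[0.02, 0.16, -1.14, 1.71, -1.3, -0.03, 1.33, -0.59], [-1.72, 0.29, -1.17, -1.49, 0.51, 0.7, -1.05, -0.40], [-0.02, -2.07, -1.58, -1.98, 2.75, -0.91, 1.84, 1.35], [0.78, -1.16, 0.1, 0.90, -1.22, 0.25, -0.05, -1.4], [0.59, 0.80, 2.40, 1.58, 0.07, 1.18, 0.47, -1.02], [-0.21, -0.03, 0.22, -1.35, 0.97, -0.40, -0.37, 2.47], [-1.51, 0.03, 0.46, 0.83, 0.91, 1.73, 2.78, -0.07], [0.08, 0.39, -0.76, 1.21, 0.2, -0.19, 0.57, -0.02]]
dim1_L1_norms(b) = [18.36, 18.38, 25.22, 11.94, 14.34, 14.18, 20.29, 14.26]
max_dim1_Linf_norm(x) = 6.48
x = a + b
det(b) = -961.56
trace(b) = 5.02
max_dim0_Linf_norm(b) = 5.65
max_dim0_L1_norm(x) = 25.09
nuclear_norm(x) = 48.29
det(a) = -54.10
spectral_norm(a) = 6.21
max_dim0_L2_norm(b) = 10.22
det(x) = -52861.20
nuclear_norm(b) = 46.33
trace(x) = 7.08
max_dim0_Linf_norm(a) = 2.78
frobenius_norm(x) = 21.57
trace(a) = 2.06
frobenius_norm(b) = 20.99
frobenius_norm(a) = 9.26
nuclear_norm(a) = 21.19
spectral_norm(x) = 13.52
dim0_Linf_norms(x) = [3.92, 4.18, 4.07, 6.48, 6.42, 5.64, 5.95, 2.33]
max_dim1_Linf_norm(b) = 5.65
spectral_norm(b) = 12.69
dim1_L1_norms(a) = [6.28, 7.33, 12.5, 5.86, 8.11, 6.02, 8.32, 3.42]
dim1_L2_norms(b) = [8.19, 7.75, 10.08, 4.72, 5.93, 5.96, 8.97, 6.21]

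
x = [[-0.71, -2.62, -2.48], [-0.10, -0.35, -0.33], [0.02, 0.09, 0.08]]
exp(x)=[[0.55, -1.68, -1.59],  [-0.06, 0.78, -0.21],  [0.01, 0.06, 1.05]]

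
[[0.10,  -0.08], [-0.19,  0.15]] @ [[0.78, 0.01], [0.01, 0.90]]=[[0.08, -0.07], [-0.15, 0.13]]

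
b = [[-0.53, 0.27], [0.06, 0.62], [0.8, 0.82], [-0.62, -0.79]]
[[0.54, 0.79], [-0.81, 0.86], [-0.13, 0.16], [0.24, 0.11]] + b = [[0.01, 1.06], [-0.75, 1.48], [0.67, 0.98], [-0.38, -0.68]]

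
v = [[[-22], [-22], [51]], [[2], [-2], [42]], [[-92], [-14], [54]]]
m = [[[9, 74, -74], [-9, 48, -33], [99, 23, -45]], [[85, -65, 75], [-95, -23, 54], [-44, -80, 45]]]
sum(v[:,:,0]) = -3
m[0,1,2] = -33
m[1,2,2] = 45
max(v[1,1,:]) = -2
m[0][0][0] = 9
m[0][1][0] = -9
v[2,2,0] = 54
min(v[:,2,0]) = 42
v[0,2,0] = 51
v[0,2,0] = 51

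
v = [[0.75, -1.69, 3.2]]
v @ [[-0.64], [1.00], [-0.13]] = [[-2.59]]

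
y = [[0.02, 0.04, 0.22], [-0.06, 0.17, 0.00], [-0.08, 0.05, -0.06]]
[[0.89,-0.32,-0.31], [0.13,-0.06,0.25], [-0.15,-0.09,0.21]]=y@[[-0.83, 2.96, -0.70], [0.49, 0.71, 1.24], [4.02, -1.85, -1.56]]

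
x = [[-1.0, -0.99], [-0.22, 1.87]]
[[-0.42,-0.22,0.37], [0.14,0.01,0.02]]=x @ [[0.31, 0.19, -0.34],  [0.11, 0.03, -0.03]]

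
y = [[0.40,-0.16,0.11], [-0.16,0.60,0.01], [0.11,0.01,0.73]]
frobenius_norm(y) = 1.06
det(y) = 0.15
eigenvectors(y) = [[0.86, 0.32, 0.38], [0.45, -0.84, -0.3], [-0.23, -0.43, 0.87]]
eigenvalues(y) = [0.29, 0.67, 0.78]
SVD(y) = [[0.38, -0.32, -0.86], [-0.30, 0.84, -0.45], [0.87, 0.43, 0.23]] @ diag([0.7750356489548292, 0.6670095969760582, 0.28795475406911253]) @ [[0.38, -0.3, 0.87],  [-0.32, 0.84, 0.43],  [-0.86, -0.45, 0.23]]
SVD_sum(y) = [[0.11, -0.09, 0.26], [-0.09, 0.07, -0.2], [0.26, -0.2, 0.59]] + [[0.07, -0.18, -0.09], [-0.18, 0.47, 0.24], [-0.09, 0.24, 0.13]] + [[0.21, 0.11, -0.06], [0.11, 0.06, -0.03], [-0.06, -0.03, 0.01]]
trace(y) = 1.73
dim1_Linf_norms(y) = [0.4, 0.6, 0.73]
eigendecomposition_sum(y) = [[0.21,0.11,-0.06], [0.11,0.06,-0.03], [-0.06,-0.03,0.01]] + [[0.07, -0.18, -0.09], [-0.18, 0.47, 0.24], [-0.09, 0.24, 0.13]] + [[0.11, -0.09, 0.26],[-0.09, 0.07, -0.20],[0.26, -0.2, 0.59]]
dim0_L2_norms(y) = [0.44, 0.62, 0.74]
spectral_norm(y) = 0.78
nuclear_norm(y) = 1.73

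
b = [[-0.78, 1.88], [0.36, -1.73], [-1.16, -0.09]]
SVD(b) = [[0.75, 0.05], [-0.65, 0.24], [0.12, 0.97]] @ diag([2.7003317158770175, 1.1520454089265226]) @ [[-0.36, 0.93], [-0.93, -0.36]]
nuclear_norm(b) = 3.85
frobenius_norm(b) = 2.94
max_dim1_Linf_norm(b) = 1.88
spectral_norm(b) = 2.70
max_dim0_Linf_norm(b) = 1.88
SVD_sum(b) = [[-0.72, 1.90], [0.62, -1.63], [-0.12, 0.31]] + [[-0.06, -0.02], [-0.26, -0.10], [-1.04, -0.4]]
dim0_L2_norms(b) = [1.44, 2.56]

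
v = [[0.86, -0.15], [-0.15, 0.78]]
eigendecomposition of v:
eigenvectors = [[0.79, 0.61], [-0.61, 0.79]]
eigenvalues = [0.98, 0.66]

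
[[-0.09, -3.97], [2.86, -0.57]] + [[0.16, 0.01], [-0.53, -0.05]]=[[0.07, -3.96], [2.33, -0.62]]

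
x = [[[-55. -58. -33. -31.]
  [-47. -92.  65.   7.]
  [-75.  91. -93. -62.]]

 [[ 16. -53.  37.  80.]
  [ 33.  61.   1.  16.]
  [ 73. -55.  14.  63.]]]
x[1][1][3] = 16.0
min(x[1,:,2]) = 1.0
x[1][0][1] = -53.0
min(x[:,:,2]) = -93.0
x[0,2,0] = -75.0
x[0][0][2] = -33.0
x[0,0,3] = -31.0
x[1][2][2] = 14.0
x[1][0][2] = 37.0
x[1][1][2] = 1.0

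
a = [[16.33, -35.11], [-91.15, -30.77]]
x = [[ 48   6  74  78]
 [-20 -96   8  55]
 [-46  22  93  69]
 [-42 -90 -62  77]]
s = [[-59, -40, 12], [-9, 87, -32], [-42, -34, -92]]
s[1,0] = -9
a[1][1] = -30.77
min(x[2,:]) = -46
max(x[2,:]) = 93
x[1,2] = 8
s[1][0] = -9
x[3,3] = 77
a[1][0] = -91.15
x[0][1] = 6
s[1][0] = -9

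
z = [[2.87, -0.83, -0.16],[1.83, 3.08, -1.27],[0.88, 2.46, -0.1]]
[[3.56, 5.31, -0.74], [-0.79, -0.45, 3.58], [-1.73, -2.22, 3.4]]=z @ [[0.9, 1.37, 0.17], [-1.05, -1.44, 1.35], [-0.63, -1.16, 0.7]]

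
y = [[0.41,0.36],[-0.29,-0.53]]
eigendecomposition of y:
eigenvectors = [[0.94,-0.41], [-0.34,0.91]]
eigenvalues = [0.28, -0.4]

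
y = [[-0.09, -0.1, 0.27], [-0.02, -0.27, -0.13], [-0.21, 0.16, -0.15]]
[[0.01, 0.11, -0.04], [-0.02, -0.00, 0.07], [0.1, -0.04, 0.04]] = y @ [[-0.36,-0.14,-0.13], [0.12,-0.13,-0.14], [-0.04,0.32,-0.25]]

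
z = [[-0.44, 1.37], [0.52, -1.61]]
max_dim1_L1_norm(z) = 2.13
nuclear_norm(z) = 2.22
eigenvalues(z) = [0.0, -2.05]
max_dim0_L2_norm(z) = 2.11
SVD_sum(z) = [[-0.44, 1.37], [0.52, -1.61]] + [[0.0, 0.0],[0.0, 0.00]]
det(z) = -0.00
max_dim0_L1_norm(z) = 2.98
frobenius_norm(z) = 2.22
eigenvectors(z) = [[0.95, -0.65], [0.31, 0.76]]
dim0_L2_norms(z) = [0.68, 2.11]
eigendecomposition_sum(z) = [[0.00, 0.0],[0.00, 0.0]] + [[-0.44, 1.37], [0.52, -1.61]]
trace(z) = -2.05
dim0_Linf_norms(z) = [0.52, 1.61]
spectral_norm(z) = 2.22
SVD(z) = [[-0.65, 0.76],[0.76, 0.65]] @ diag([2.221035064229169, 0.001800962111954855]) @ [[0.31, -0.95],[0.95, 0.31]]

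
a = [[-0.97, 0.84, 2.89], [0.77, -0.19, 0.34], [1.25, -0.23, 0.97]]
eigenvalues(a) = [-2.36, 2.17, -0.0]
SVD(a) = [[-0.98, 0.18, -0.06], [-0.03, -0.49, -0.87], [-0.18, -0.85, 0.49]] @ diag([3.2035869316145393, 1.7425639628059606, 0.0012677217862223024]) @ [[0.22,-0.24,-0.95],[-0.93,0.25,-0.28],[0.30,0.94,-0.17]]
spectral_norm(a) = 3.20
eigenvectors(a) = [[0.9, -0.69, -0.3],[-0.26, -0.32, -0.94],[-0.35, -0.65, 0.17]]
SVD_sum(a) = [[-0.68, 0.76, 2.98], [-0.02, 0.03, 0.1], [-0.13, 0.14, 0.56]] + [[-0.29, 0.08, -0.09], [0.79, -0.22, 0.24], [1.38, -0.37, 0.41]] + [[-0.00, -0.00, 0.00], [-0.00, -0.00, 0.0], [0.0, 0.0, -0.0]]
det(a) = 0.01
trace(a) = -0.19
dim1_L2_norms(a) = [3.16, 0.86, 1.6]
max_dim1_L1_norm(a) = 4.7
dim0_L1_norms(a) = [2.99, 1.26, 4.2]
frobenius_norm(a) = 3.65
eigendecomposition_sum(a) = [[-1.61, 0.76, 1.32], [0.47, -0.22, -0.39], [0.64, -0.30, -0.52]] + [[0.64, 0.08, 1.57], [0.3, 0.04, 0.73], [0.61, 0.07, 1.49]] + [[-0.00, -0.0, 0.00], [-0.0, -0.00, 0.0], [0.0, 0.00, -0.00]]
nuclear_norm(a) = 4.95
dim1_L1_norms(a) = [4.7, 1.3, 2.45]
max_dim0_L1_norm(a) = 4.2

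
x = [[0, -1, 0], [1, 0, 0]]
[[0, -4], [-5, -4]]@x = [[-4, 0, 0], [-4, 5, 0]]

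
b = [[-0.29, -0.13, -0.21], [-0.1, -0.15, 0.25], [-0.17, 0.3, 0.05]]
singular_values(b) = [0.38, 0.36, 0.3]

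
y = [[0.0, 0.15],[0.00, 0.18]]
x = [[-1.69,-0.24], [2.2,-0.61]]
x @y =[[0.0,-0.30], [0.00,0.22]]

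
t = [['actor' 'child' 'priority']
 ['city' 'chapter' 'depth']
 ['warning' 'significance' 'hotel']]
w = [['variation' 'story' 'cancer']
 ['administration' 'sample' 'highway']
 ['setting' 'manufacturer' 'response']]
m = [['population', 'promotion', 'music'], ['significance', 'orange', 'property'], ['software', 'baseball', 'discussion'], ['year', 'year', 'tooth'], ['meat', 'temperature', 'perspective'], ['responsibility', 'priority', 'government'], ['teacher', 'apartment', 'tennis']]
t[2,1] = 'significance'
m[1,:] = ['significance', 'orange', 'property']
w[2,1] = 'manufacturer'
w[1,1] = 'sample'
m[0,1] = 'promotion'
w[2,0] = 'setting'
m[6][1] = 'apartment'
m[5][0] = 'responsibility'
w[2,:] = ['setting', 'manufacturer', 'response']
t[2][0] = 'warning'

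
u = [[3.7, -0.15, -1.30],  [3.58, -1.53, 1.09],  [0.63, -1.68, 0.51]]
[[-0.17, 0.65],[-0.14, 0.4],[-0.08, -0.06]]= u@ [[-0.03, 0.16], [0.05, 0.08], [0.04, -0.05]]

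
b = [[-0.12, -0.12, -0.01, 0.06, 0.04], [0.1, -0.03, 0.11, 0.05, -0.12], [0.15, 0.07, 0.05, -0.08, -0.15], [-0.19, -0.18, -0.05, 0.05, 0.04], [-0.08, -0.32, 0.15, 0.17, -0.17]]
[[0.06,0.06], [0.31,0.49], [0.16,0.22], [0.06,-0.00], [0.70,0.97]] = b @ [[0.39, 0.99], [-1.45, -1.96], [1.55, 2.76], [-0.4, -0.28], [-0.61, -0.35]]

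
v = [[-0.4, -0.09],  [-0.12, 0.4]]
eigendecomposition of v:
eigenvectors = [[-0.99,0.11], [-0.15,-0.99]]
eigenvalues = [-0.41, 0.41]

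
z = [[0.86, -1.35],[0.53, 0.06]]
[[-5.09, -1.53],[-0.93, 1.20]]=z @ [[-2.03, 2.0], [2.48, 2.41]]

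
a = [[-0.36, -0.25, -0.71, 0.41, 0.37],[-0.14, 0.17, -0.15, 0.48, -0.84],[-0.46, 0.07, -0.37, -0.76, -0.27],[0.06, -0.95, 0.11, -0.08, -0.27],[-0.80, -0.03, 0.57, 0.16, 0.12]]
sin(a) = [[-0.28, -0.19, -0.67, 0.53, 0.34], [-0.18, 0.21, -0.04, 0.42, -0.95], [-0.39, 0.09, -0.29, -0.83, -0.16], [0.18, -1.02, 0.07, -0.14, -0.35], [-0.82, -0.17, 0.65, 0.22, 0.12]]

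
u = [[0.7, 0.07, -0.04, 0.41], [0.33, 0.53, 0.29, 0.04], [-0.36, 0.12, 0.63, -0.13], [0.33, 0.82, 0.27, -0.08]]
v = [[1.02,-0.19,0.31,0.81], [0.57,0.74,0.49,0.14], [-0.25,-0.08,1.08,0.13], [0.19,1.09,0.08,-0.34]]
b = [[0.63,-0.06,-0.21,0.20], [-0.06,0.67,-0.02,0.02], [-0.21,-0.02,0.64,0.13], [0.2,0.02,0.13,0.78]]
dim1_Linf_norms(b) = [0.63, 0.67, 0.64, 0.78]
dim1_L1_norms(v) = [2.33, 1.94, 1.54, 1.7]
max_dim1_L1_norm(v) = 2.33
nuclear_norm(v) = 4.05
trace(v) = 2.50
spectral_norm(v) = 1.57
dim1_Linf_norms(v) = [1.02, 0.74, 1.08, 1.09]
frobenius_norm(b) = 1.44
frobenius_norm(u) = 1.60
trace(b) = 2.72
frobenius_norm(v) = 2.36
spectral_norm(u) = 1.22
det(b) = 0.15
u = b @ v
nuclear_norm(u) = 2.59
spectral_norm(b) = 0.92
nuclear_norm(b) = 2.72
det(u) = 0.00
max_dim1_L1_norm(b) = 1.13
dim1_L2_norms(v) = [1.35, 1.06, 1.12, 1.16]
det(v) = 0.02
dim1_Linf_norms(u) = [0.7, 0.53, 0.63, 0.82]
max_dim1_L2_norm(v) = 1.35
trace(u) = 1.78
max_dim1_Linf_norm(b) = 0.78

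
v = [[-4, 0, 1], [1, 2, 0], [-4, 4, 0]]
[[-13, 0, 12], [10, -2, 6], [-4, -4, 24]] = v @ [[4, 0, -2], [3, -1, 4], [3, 0, 4]]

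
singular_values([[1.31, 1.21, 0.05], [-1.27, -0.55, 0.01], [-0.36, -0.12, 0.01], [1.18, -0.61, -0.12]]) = [2.37, 1.19, 0.0]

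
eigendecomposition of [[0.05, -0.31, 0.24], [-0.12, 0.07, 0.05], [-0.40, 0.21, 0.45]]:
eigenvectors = [[-0.34+0.39j, -0.34-0.39j, (-0.75+0j)],[(-0.1-0.11j), (-0.1+0.11j), -0.55+0.00j],[-0.84+0.00j, (-0.84-0j), (-0.36+0j)]]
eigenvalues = [(0.32+0.21j), (0.32-0.21j), (-0.06+0j)]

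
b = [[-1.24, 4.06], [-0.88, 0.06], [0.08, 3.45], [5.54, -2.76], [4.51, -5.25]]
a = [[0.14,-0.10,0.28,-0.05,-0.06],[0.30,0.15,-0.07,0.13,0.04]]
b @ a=[[1.04,0.73,-0.63,0.59,0.24], [-0.11,0.10,-0.25,0.05,0.06], [1.05,0.51,-0.22,0.44,0.13], [-0.05,-0.97,1.74,-0.64,-0.44], [-0.94,-1.24,1.63,-0.91,-0.48]]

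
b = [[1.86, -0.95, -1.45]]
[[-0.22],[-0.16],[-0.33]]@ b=[[-0.41, 0.21, 0.32], [-0.3, 0.15, 0.23], [-0.61, 0.31, 0.48]]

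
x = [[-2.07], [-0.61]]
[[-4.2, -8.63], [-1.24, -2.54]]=x@ [[2.03, 4.17]]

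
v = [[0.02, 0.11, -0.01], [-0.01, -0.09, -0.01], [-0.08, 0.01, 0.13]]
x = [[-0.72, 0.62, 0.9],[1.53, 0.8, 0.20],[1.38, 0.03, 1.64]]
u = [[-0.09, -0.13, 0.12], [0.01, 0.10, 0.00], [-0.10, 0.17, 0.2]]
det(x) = -3.28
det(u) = -0.00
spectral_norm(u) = 0.29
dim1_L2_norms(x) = [1.31, 1.74, 2.14]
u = x @ v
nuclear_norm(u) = 0.50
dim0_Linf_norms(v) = [0.08, 0.11, 0.13]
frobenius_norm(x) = 3.05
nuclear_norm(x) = 4.88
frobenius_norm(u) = 0.36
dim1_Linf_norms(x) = [0.9, 1.53, 1.64]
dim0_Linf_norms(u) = [0.1, 0.17, 0.2]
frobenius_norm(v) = 0.21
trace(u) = 0.21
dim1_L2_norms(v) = [0.11, 0.09, 0.15]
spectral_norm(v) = 0.15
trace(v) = 0.06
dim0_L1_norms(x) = [3.63, 1.45, 2.74]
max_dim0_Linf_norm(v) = 0.13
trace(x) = 1.72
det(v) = 0.00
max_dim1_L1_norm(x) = 3.05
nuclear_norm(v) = 0.30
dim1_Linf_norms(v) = [0.11, 0.09, 0.13]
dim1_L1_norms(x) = [2.24, 2.53, 3.05]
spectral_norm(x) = 2.53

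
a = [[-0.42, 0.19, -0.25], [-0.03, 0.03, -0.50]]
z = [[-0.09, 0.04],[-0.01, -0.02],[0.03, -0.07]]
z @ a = [[0.04, -0.02, 0.0], [0.00, -0.0, 0.01], [-0.01, 0.0, 0.03]]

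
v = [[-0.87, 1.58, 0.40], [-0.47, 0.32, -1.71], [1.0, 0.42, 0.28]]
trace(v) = -0.27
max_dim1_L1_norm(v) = 2.85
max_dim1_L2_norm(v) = 1.85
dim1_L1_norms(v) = [2.85, 2.5, 1.7]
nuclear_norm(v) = 4.71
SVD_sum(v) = [[-0.71, 0.68, -0.67], [-0.85, 0.81, -0.81], [0.31, -0.29, 0.29]] + [[-0.17, 0.9, 1.08], [0.12, -0.67, -0.79], [-0.04, 0.23, 0.28]] + [[0.0, 0.00, -0.00], [0.26, 0.17, -0.1], [0.73, 0.48, -0.29]]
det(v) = -3.40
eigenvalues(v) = [(-1.45+0j), (0.59+1.41j), (0.59-1.41j)]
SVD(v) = [[-0.62, 0.79, 0.0], [-0.74, -0.58, 0.34], [0.27, 0.20, 0.94]] @ diag([1.931868997420943, 1.7941959435682777, 0.9819588040681434]) @ [[0.60,-0.57,0.57], [-0.12,0.64,0.76], [0.79,0.52,-0.31]]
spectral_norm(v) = 1.93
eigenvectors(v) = [[-0.87+0.00j, (0.3-0.42j), (0.3+0.42j)], [0.21+0.00j, 0.70+0.00j, (0.7-0j)], [(0.45+0j), (-0.19-0.46j), (-0.19+0.46j)]]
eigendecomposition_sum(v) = [[(-0.89+0j), (0.6-0j), (0.8-0j)], [(0.21-0j), -0.14+0.00j, -0.19+0.00j], [0.46-0.00j, -0.31+0.00j, -0.42+0.00j]] + [[(0.01+0.32j),(0.49+0.14j),(-0.2+0.54j)],[(-0.34+0.26j),0.23+0.65j,(-0.76+0.21j)],[0.27+0.15j,0.37-0.33j,0.35+0.45j]] + [[0.01-0.32j, (0.49-0.14j), (-0.2-0.54j)], [-0.34-0.26j, (0.23-0.65j), -0.76-0.21j], [(0.27-0.15j), 0.37+0.33j, (0.35-0.45j)]]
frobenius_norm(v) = 2.81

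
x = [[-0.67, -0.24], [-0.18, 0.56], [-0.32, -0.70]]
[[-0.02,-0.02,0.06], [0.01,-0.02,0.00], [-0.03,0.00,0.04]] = x @ [[0.02, 0.04, -0.08], [0.03, -0.02, -0.02]]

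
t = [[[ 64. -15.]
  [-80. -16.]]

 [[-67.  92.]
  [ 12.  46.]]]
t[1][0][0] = -67.0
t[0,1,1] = -16.0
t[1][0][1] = 92.0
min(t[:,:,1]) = -16.0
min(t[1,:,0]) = -67.0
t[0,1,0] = -80.0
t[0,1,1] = -16.0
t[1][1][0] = 12.0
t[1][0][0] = -67.0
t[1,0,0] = -67.0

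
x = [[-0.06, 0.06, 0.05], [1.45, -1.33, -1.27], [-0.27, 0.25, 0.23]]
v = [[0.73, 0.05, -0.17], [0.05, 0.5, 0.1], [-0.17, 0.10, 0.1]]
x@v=[[-0.05, 0.03, 0.02], [1.21, -0.72, -0.51], [-0.22, 0.13, 0.09]]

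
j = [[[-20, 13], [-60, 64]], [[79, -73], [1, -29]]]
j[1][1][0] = 1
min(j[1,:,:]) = -73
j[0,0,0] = -20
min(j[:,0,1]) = -73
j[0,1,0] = -60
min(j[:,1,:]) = -60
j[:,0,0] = [-20, 79]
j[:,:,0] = [[-20, -60], [79, 1]]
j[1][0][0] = 79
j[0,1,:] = [-60, 64]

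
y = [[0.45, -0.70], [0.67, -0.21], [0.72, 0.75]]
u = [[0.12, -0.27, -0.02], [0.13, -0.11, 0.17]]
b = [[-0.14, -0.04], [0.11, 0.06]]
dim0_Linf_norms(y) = [0.72, 0.75]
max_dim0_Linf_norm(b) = 0.14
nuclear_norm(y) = 2.13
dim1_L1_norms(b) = [0.18, 0.17]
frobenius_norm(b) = 0.19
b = u @ y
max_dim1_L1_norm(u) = 0.41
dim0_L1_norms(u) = [0.25, 0.38, 0.19]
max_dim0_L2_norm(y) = 1.08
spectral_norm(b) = 0.19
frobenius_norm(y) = 1.51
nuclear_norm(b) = 0.21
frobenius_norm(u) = 0.38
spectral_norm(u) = 0.34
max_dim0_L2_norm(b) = 0.18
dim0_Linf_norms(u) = [0.13, 0.27, 0.17]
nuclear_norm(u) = 0.51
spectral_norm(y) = 1.11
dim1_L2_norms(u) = [0.3, 0.24]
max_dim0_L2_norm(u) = 0.29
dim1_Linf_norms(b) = [0.14, 0.11]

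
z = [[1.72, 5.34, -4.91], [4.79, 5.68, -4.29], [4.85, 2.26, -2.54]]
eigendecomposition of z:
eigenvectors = [[-0.08-0.39j,(-0.08+0.39j),-0.44+0.00j], [-0.50+0.13j,-0.50-0.13j,(-0.77+0j)], [(-0.75+0j),(-0.75-0j),(-0.46+0j)]]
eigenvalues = [(-0.5+2.12j), (-0.5-2.12j), (5.86+0j)]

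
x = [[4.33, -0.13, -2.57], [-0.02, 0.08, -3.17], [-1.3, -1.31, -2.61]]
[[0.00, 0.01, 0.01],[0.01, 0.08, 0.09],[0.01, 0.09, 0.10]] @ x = [[-0.01, -0.01, -0.06], [-0.08, -0.11, -0.51], [-0.09, -0.13, -0.57]]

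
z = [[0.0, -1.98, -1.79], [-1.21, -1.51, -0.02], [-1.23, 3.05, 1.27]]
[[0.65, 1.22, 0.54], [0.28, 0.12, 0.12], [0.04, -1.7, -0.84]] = z @ [[-0.31, 0.28, 0.13], [0.07, -0.30, -0.18], [-0.44, -0.35, -0.1]]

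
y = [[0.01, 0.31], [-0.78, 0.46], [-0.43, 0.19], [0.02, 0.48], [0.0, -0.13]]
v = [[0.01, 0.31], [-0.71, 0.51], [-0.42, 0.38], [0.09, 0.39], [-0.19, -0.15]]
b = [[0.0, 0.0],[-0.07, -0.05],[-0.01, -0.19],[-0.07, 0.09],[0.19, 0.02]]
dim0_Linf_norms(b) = [0.19, 0.19]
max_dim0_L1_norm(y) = 1.57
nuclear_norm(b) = 0.43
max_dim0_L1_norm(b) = 0.35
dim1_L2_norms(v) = [0.31, 0.87, 0.57, 0.4, 0.24]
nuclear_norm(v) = 1.57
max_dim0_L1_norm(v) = 1.74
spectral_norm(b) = 0.22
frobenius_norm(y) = 1.18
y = b + v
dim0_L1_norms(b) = [0.34, 0.35]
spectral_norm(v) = 1.08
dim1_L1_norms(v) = [0.32, 1.22, 0.8, 0.48, 0.34]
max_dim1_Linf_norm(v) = 0.71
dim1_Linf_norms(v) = [0.31, 0.71, 0.42, 0.39, 0.19]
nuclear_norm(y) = 1.57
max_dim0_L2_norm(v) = 0.85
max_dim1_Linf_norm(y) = 0.78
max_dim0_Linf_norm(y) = 0.78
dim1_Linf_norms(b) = [0.0, 0.07, 0.19, 0.09, 0.19]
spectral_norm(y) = 1.06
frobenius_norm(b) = 0.31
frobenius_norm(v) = 1.18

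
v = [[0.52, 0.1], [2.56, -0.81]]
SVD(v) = [[-0.17, -0.99], [-0.99, 0.17]] @ diag([2.725502463697892, 0.2484679463768277]) @ [[-0.96, 0.29],[-0.29, -0.96]]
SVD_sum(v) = [[0.45, -0.13], [2.57, -0.77]] + [[0.07,0.23], [-0.01,-0.04]]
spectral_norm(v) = 2.73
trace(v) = -0.29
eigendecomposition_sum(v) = [[0.62, 0.04], [1.06, 0.07]] + [[-0.1, 0.06], [1.5, -0.88]]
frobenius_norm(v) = 2.74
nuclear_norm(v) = 2.97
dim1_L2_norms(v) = [0.53, 2.69]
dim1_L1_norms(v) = [0.62, 3.37]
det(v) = -0.68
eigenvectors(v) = [[0.51, -0.07], [0.86, 1.0]]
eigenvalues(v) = [0.69, -0.98]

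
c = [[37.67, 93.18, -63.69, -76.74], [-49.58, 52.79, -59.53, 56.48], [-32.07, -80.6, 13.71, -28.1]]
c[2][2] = 13.71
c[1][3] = 56.48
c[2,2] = 13.71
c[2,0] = -32.07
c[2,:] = [-32.07, -80.6, 13.71, -28.1]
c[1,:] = [-49.58, 52.79, -59.53, 56.48]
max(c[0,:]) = 93.18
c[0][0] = 37.67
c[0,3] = -76.74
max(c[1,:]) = 56.48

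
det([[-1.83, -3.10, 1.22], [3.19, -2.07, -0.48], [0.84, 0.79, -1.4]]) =-13.396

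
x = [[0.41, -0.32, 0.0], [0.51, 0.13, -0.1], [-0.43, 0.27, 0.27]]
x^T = [[0.41, 0.51, -0.43],[-0.32, 0.13, 0.27],[0.0, -0.1, 0.27]]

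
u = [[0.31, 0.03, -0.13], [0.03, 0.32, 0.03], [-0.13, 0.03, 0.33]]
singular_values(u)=[0.45, 0.33, 0.18]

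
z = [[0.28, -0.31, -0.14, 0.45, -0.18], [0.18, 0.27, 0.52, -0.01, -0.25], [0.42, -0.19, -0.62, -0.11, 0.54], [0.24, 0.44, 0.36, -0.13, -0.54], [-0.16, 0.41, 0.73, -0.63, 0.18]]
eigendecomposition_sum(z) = [[(0.11+0j), (-0.04+0j), -0.13+0.00j, 0.29+0.00j, (-0.34+0j)],[(0.06+0j), (-0.02+0j), -0.07+0.00j, (0.15+0j), -0.19+0.00j],[(-0.03+0j), 0.01-0.00j, (0.04+0j), (-0.09-0j), 0.11+0.00j],[0.11+0.00j, -0.05+0.00j, -0.13+0.00j, (0.3+0j), -0.36+0.00j],[-0.14+0.00j, 0.05-0.00j, 0.16+0.00j, (-0.35-0j), (0.43+0j)]] + [[0.03-0.00j,(-0.02+0j),(-0.07+0j),0j,(0.04-0j)], [(-0.22+0j),0.12-0.00j,0.45-0.00j,-0.02-0.00j,(-0.25+0j)], [(0.31-0j),-0.17+0.00j,(-0.64+0j),(0.02+0j),(0.37-0j)], [-0.25+0.00j,0.13-0.00j,(0.51-0j),-0.02-0.00j,(-0.29+0j)], [(-0.28+0j),(0.15-0j),(0.58-0j),-0.02-0.00j,(-0.33+0j)]] + [[(0.09+0.05j), -0.07+0.03j, 0.00+0.04j, 0.01-0.02j, 0.06+0.03j], [0.15-0.21j, (0.06+0.19j), 0.09+0.01j, -0.03-0.04j, (0.1-0.12j)], [(0.06+0.02j), -0.04+0.03j, 0.02j, 0.01-0.01j, (0.04+0.02j)], [0.12-0.14j, 0.03+0.14j, (0.06+0.01j), (-0.02-0.03j), 0.08-0.09j], [(0.09-0.09j), 0.01+0.09j, 0.04+0.01j, (-0.01-0.02j), (0.06-0.05j)]] + [[0.09-0.05j, (-0.07-0.03j), 0.00-0.04j, 0.01+0.02j, (0.06-0.03j)], [0.15+0.21j, (0.06-0.19j), (0.09-0.01j), (-0.03+0.04j), 0.10+0.12j], [(0.06-0.02j), -0.04-0.03j, 0.00-0.02j, 0.01+0.01j, (0.04-0.02j)], [0.12+0.14j, 0.03-0.14j, (0.06-0.01j), (-0.02+0.03j), (0.08+0.09j)], [(0.09+0.09j), (0.01-0.09j), (0.04-0.01j), -0.01+0.02j, 0.06+0.05j]] + [[(-0.05-0j), -0.10+0.00j, (0.05-0j), (0.13+0j), (0.01-0j)], [(0.03+0j), (0.06-0j), -0.03+0.00j, -0.08-0.00j, -0.01+0.00j], [(0.02+0j), 0.05-0.00j, (-0.02+0j), (-0.06-0j), -0.01+0.00j], [0.13+0.00j, (0.29-0j), (-0.15+0j), -0.37-0.00j, -0.04+0.00j], [0.08+0.00j, (0.18-0j), (-0.09+0j), (-0.23-0j), -0.03+0.00j]]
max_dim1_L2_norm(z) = 1.08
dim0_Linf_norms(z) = [0.42, 0.44, 0.73, 0.63, 0.54]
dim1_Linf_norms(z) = [0.45, 0.52, 0.62, 0.54, 0.73]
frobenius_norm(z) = 1.90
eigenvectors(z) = [[0.50+0.00j, (-0.06+0j), -0.04-0.29j, -0.04+0.29j, 0.29+0.00j], [0.27+0.00j, (0.4+0j), -0.71+0.00j, (-0.71-0j), (-0.18+0j)], [-0.16+0.00j, -0.58+0.00j, (-0.04-0.17j), -0.04+0.17j, (-0.13+0j)], [(0.52+0j), 0.46+0.00j, (-0.51-0.03j), -0.51+0.03j, (-0.79+0j)], [(-0.62+0j), 0.53+0.00j, -0.33-0.05j, -0.33+0.05j, (-0.5+0j)]]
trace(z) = -0.02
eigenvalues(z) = [(0.85+0j), (-0.85+0j), (0.19+0.18j), (0.19-0.18j), (-0.4+0j)]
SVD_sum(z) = [[0.05, -0.18, -0.29, 0.13, 0.11],  [-0.08, 0.27, 0.43, -0.19, -0.16],  [0.1, -0.34, -0.55, 0.25, 0.21],  [-0.09, 0.30, 0.48, -0.22, -0.18],  [-0.12, 0.44, 0.69, -0.31, -0.26]] + [[0.09,-0.03,0.03,0.30,-0.36], [0.05,-0.02,0.02,0.15,-0.18], [-0.08,0.03,-0.03,-0.26,0.32], [0.07,-0.03,0.03,0.23,-0.28], [-0.10,0.04,-0.04,-0.33,0.40]] + [[0.07, 0.02, -0.01, -0.02, 0.0], [0.17, 0.05, -0.02, -0.04, 0.00], [0.40, 0.13, -0.06, -0.10, 0.0], [0.31, 0.1, -0.04, -0.08, 0.0], [0.03, 0.01, -0.00, -0.01, 0.00]] + [[0.06, -0.09, 0.13, 0.06, 0.09], [0.05, -0.07, 0.1, 0.05, 0.07], [0.01, -0.01, 0.01, 0.01, 0.01], [-0.05, 0.07, -0.11, -0.05, -0.07], [0.04, -0.05, 0.08, 0.04, 0.05]] + [[0.0, -0.03, 0.0, -0.02, -0.02],[-0.00, 0.03, -0.0, 0.03, 0.02],[-0.0, 0.0, -0.00, 0.0, 0.0],[0.00, -0.01, 0.0, -0.01, -0.01],[0.00, -0.02, 0.0, -0.02, -0.01]]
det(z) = 0.02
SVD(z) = [[-0.26, -0.51, -0.13, 0.61, 0.53], [0.38, -0.25, -0.31, 0.48, -0.68], [-0.48, 0.45, -0.75, 0.06, -0.05], [0.43, -0.39, -0.57, -0.51, 0.28], [0.61, 0.57, -0.05, 0.36, 0.41]] @ diag([1.508217664704281, 0.9418576229092152, 0.5830921856407554, 0.32583805414457995, 0.07153152841738514]) @ [[-0.13, 0.47, 0.75, -0.34, -0.28], [-0.19, 0.07, -0.07, -0.62, 0.76], [-0.92, -0.30, 0.13, 0.23, -0.01], [0.31, -0.45, 0.64, 0.31, 0.44], [0.08, -0.69, 0.03, -0.59, -0.4]]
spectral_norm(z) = 1.51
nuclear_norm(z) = 3.43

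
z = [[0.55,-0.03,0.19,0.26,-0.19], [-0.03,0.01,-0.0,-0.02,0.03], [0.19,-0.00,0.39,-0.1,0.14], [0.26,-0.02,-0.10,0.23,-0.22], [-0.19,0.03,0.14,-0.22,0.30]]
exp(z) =[[1.85, -0.05, 0.27, 0.41, -0.32], [-0.05, 1.01, 0.00, -0.03, 0.04], [0.27, 0.0, 1.52, -0.12, 0.19], [0.41, -0.03, -0.12, 1.35, -0.34], [-0.32, 0.04, 0.19, -0.34, 1.43]]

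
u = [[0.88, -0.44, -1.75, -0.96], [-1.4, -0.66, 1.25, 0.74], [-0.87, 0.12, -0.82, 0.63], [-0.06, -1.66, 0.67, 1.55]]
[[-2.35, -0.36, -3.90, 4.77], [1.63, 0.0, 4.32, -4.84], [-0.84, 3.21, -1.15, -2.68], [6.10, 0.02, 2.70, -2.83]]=u@[[1.56, -0.89, -0.88, 2.16], [-1.05, 1.06, -0.89, -0.34], [1.07, -1.47, 2.09, -0.52], [2.41, 1.75, -0.15, -1.88]]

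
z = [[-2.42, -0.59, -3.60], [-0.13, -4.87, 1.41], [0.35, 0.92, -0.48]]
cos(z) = [[-0.82, -0.71, -3.40], [0.16, 0.51, 0.46], [0.28, 0.17, 1.21]]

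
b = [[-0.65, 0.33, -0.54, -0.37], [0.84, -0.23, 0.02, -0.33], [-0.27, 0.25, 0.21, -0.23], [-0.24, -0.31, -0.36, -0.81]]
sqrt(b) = [[(0.21+0.69j), 0.13-0.28j, (-0.24+0.31j), (-0.08+0.25j)], [(0.35-0.58j), (0.33+0.41j), (-0.08-0.11j), -0.21+0.30j], [(-0.07+0.26j), (0.15-0.1j), 0.57+0.12j, (-0.1+0.1j)], [(-0.1+0.14j), -0.16+0.22j, -0.14+0.29j, (0.1+0.86j)]]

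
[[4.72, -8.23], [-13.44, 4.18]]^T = [[4.72,-13.44],  [-8.23,4.18]]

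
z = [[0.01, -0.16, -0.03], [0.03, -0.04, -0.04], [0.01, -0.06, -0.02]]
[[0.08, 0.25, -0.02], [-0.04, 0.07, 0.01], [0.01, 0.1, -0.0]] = z@[[-0.82, -1.32, 0.13], [-0.75, -1.44, 0.24], [1.13, -1.22, -0.46]]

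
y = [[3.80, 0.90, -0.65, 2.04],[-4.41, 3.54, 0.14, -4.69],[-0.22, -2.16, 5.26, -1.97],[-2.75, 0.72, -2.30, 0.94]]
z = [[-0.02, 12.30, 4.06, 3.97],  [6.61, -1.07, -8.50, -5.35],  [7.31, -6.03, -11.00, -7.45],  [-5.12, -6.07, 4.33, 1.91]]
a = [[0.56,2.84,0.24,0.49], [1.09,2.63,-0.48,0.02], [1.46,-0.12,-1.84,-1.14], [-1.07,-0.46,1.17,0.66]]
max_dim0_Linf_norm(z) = 12.3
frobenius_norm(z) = 26.10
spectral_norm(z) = 22.31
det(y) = 136.16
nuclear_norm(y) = 18.93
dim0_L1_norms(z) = [19.06, 25.47, 27.89, 18.68]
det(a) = 0.00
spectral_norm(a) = 4.19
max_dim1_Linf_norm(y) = 5.26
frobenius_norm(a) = 5.20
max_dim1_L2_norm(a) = 2.95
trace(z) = -10.18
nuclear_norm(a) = 7.27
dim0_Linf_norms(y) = [4.41, 3.54, 5.26, 4.69]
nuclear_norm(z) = 35.87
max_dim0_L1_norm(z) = 27.89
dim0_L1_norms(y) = [11.18, 7.32, 8.35, 9.64]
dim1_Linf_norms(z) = [12.3, 8.5, 11.0, 6.07]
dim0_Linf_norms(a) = [1.46, 2.84, 1.84, 1.14]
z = y @ a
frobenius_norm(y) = 11.15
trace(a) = 2.01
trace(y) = 13.54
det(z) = 0.01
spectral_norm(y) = 8.30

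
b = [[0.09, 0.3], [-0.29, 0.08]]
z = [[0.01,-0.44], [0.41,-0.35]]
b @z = [[0.12, -0.14], [0.03, 0.1]]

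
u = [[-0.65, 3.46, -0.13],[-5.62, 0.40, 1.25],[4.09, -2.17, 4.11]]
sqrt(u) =[[1.29, 1.13, -0.13], [-1.96, 1.68, 0.26], [0.75, -0.80, 2.10]]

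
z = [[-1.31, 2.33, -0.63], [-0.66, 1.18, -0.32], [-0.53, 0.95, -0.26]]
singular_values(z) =[3.27, 0.01, 0.0]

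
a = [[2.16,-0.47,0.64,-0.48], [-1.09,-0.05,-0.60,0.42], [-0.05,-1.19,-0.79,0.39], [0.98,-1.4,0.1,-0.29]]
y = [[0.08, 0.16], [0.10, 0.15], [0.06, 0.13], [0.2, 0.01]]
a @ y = [[0.07, 0.35], [-0.04, -0.26], [-0.09, -0.29], [-0.11, -0.04]]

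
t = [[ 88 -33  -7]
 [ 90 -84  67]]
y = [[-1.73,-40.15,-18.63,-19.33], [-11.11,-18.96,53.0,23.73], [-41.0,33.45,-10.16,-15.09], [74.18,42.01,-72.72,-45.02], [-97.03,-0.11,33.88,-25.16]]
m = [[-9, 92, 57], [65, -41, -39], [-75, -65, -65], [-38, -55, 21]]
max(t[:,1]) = -33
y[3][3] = -45.02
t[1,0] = 90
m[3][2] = 21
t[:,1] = [-33, -84]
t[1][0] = 90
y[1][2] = 53.0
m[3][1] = -55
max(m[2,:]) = -65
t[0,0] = 88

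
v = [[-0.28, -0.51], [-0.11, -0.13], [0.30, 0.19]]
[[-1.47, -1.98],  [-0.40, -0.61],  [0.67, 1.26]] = v @ [[0.61, 2.68], [2.55, 2.42]]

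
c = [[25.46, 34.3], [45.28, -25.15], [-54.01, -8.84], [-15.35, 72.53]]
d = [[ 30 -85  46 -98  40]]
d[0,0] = 30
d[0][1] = -85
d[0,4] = 40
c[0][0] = 25.46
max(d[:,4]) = 40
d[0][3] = -98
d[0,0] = 30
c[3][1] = 72.53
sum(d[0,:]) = -67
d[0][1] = -85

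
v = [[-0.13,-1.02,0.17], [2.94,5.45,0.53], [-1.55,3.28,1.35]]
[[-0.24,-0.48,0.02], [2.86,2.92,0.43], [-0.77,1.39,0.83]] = v @ [[0.74, 0.13, -0.04], [0.13, 0.46, 0.06], [-0.04, 0.06, 0.42]]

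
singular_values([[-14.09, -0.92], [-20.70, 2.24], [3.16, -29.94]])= [30.89, 24.19]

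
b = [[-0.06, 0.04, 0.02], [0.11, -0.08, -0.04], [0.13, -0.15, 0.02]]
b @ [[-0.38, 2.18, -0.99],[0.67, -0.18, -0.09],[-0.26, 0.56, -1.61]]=[[0.04,-0.13,0.02], [-0.08,0.23,-0.04], [-0.16,0.32,-0.15]]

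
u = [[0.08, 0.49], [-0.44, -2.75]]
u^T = [[0.08, -0.44],[0.49, -2.75]]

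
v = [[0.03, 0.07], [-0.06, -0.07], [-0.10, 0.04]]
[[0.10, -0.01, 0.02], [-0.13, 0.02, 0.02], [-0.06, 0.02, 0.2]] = v @ [[0.99, -0.26, -1.63], [1.02, -0.08, 1.04]]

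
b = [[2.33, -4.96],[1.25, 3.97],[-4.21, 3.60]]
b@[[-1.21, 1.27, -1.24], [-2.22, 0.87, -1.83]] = [[8.19, -1.36, 6.19], [-10.33, 5.04, -8.82], [-2.9, -2.21, -1.37]]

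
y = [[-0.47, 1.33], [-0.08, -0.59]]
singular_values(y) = [1.51, 0.25]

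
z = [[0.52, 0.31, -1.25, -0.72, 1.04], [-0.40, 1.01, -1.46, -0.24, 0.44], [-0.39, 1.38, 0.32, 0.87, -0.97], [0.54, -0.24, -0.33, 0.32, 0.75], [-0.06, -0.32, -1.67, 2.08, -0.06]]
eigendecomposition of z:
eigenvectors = [[-0.23+0.00j,(0.43+0j),(0.55+0j),-0.61+0.00j,(-0.61-0j)],  [0.06+0.00j,(0.18+0j),-0.08+0.00j,(-0.57-0.13j),-0.57+0.13j],  [0.45+0.00j,-0.08+0.00j,-0.31+0.00j,(-0.09+0.41j),(-0.09-0.41j)],  [-0.19+0.00j,0.55+0.00j,-0.41+0.00j,-0.19+0.18j,-0.19-0.18j],  [(0.84+0j),(0.69+0j),-0.65+0.00j,(-0.17-0.08j),(-0.17+0.08j)]]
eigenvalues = [(-1.45+0j), (1.65+0j), (0.49+0j), (0.71+1.25j), (0.71-1.25j)]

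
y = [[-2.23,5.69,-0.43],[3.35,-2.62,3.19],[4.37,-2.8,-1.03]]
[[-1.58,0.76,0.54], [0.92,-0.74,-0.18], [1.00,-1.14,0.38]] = y @ [[0.07,-0.22,0.16], [-0.25,0.05,0.15], [0.01,0.04,-0.1]]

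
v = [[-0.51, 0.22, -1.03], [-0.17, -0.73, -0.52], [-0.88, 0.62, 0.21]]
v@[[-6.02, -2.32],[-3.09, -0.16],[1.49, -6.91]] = [[0.86, 8.27], [2.5, 4.1], [3.69, 0.49]]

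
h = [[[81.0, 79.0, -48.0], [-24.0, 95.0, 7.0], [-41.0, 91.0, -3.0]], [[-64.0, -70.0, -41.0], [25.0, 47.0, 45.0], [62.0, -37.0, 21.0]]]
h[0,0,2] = -48.0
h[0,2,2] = -3.0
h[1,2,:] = [62.0, -37.0, 21.0]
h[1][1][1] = 47.0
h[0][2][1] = 91.0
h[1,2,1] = -37.0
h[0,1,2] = 7.0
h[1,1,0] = 25.0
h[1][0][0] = -64.0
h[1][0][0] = -64.0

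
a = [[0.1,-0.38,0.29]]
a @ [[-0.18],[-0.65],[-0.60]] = [[0.06]]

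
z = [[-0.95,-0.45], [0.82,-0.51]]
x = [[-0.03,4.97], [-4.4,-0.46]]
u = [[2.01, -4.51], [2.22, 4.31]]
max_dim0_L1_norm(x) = 5.43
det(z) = 0.85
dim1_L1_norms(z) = [1.4, 1.33]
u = z @ x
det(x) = 21.88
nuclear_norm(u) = 9.23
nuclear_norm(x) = 9.38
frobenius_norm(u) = 6.92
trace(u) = 6.32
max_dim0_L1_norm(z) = 1.77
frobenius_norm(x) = 6.65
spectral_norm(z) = 1.25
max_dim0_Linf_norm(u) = 4.51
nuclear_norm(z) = 1.94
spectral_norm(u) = 6.24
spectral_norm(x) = 5.05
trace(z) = -1.46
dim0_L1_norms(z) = [1.77, 0.96]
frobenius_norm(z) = 1.43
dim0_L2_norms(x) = [4.4, 4.99]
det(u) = 18.68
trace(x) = -0.49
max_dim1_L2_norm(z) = 1.05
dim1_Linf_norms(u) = [4.51, 4.31]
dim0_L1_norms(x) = [4.43, 5.43]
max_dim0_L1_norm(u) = 8.82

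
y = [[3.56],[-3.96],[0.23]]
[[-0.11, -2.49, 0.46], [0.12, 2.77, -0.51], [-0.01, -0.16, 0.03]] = y @ [[-0.03, -0.7, 0.13]]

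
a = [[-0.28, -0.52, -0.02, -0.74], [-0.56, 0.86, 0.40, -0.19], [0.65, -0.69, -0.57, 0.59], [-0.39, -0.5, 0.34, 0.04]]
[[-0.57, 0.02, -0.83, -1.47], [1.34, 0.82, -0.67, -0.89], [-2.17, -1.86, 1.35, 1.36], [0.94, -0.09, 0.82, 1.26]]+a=[[-0.85, -0.50, -0.85, -2.21],[0.78, 1.68, -0.27, -1.08],[-1.52, -2.55, 0.78, 1.95],[0.55, -0.59, 1.16, 1.30]]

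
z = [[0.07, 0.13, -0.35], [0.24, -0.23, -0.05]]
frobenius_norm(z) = 0.51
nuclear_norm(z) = 0.72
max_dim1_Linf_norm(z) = 0.35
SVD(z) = [[-0.99,-0.14], [-0.14,0.99]] @ diag([0.38066621576051846, 0.33525099877340614]) @ [[-0.27, -0.26, 0.93], [0.68, -0.73, -0.01]]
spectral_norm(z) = 0.38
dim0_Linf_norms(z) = [0.24, 0.23, 0.35]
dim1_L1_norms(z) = [0.55, 0.52]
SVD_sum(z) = [[0.1, 0.10, -0.35],[0.01, 0.01, -0.05]] + [[-0.03, 0.03, 0.00], [0.23, -0.24, -0.00]]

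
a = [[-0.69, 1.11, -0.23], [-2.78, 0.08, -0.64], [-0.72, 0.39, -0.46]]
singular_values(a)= [3.09, 1.09, 0.24]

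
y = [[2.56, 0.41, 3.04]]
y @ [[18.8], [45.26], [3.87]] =[[78.45]]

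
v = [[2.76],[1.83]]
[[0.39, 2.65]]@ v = [[5.93]]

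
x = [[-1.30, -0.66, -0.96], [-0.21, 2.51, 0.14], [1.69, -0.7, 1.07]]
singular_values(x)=[2.76, 2.51, 0.0]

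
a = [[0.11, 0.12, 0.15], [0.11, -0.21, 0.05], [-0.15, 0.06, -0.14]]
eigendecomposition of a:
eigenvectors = [[0.06, -0.76, -0.67], [-0.84, -0.23, -0.19], [0.54, 0.6, 0.72]]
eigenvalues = [-0.25, 0.03, -0.02]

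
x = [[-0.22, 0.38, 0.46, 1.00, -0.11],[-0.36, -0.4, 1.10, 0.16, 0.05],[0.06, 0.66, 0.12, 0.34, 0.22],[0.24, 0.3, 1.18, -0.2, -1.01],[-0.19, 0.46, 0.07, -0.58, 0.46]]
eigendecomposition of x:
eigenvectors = [[-0.5,0.11,-0.83,0.20,-0.26], [0.01,-0.32,0.34,0.79,-0.76], [-0.09,-0.35,-0.23,-0.3,0.26], [-0.6,0.31,0.02,-0.36,0.41], [0.61,-0.82,-0.37,-0.35,0.35]]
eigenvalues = [1.19, 0.91, -0.32, -1.0, -1.01]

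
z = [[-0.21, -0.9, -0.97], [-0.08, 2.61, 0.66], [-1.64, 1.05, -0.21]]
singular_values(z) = [3.13, 1.68, 0.54]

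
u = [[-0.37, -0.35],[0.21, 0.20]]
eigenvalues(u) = [-0.17, 0.0]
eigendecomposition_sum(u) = [[-0.37, -0.34], [0.21, 0.19]] + [[-0.00, -0.01], [0.0, 0.01]]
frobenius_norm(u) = 0.59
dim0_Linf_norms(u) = [0.37, 0.35]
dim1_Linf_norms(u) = [0.37, 0.21]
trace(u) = -0.17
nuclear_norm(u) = 0.59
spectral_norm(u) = 0.59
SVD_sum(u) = [[-0.37, -0.35],[0.21, 0.2]] + [[-0.0, 0.0],[-0.00, 0.00]]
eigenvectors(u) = [[-0.87, 0.68], [0.49, -0.73]]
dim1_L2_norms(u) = [0.51, 0.29]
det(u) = -0.00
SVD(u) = [[-0.87,0.49], [0.49,0.87]] @ diag([0.5860881095845744, 0.0008531140485931579]) @ [[0.73, 0.69], [-0.69, 0.73]]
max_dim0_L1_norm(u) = 0.58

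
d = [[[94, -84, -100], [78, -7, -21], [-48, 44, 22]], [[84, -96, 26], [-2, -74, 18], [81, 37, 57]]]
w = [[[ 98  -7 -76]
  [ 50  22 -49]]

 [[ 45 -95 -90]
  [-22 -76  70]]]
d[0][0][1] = -84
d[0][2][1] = 44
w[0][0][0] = 98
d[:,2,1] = [44, 37]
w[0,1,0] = 50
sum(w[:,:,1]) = -156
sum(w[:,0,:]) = -125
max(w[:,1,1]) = 22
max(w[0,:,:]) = 98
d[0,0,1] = -84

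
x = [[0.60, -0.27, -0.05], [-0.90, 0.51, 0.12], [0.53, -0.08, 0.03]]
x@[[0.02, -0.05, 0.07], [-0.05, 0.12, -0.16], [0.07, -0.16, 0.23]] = [[0.02, -0.05, 0.07],[-0.04, 0.09, -0.12],[0.02, -0.04, 0.06]]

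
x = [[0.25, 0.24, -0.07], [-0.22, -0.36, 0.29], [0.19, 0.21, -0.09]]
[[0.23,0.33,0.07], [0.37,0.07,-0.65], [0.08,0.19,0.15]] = x@[[1.56, 3.0, -0.87], [0.09, -1.57, 0.52], [2.57, 0.58, -2.27]]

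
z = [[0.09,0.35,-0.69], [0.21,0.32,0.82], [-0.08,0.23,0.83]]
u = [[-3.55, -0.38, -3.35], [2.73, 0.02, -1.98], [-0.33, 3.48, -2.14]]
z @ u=[[0.86, -2.43, 0.48],[-0.14, 2.78, -3.09],[0.64, 2.92, -1.96]]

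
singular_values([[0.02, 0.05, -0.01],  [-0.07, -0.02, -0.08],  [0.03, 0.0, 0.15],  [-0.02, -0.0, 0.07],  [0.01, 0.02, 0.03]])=[0.19, 0.08, 0.04]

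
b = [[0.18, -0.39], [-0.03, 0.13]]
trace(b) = 0.31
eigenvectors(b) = [[0.98, 0.94], [-0.22, 0.33]]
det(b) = 0.01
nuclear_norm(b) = 0.48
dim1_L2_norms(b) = [0.43, 0.13]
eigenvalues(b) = [0.27, 0.04]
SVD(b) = [[-0.96, 0.29], [0.29, 0.96]] @ diag([0.44902233022996013, 0.026056610578828042]) @ [[-0.40,  0.92], [0.92,  0.40]]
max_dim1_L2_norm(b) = 0.43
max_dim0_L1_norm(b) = 0.52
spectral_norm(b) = 0.45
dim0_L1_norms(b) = [0.21, 0.52]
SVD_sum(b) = [[0.17, -0.39],  [-0.05, 0.12]] + [[0.01,0.0], [0.02,0.01]]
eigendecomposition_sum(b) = [[0.16, -0.47], [-0.04, 0.10]] + [[0.02, 0.08], [0.01, 0.03]]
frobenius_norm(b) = 0.45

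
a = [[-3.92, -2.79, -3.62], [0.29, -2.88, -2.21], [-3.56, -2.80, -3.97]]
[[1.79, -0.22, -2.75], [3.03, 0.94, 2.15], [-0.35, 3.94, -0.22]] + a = [[-2.13,  -3.01,  -6.37],[3.32,  -1.94,  -0.06],[-3.91,  1.14,  -4.19]]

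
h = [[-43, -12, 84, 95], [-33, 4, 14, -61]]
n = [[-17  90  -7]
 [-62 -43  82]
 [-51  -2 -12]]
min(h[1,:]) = -61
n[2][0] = -51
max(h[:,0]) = -33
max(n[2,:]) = -2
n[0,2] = -7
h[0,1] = -12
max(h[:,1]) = 4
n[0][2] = -7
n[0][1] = 90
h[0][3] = 95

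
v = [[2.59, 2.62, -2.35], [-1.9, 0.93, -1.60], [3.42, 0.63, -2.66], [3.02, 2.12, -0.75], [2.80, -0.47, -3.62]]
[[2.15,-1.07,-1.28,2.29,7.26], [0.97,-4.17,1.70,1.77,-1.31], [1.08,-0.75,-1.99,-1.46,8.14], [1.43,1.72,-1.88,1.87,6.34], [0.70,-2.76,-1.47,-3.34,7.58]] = v@ [[-0.00,  0.94,  -0.72,  -0.44,  1.62], [0.58,  -0.0,  0.08,  1.64,  0.37], [-0.27,  1.49,  -0.16,  0.37,  -0.89]]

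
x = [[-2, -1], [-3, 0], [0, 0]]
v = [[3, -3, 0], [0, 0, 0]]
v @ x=[[3, -3], [0, 0]]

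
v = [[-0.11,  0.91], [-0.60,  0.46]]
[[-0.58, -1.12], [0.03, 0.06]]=v @ [[-0.60, -1.15], [-0.71, -1.37]]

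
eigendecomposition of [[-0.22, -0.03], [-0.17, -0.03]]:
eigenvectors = [[-0.78, 0.14], [-0.62, -0.99]]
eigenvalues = [-0.24, -0.01]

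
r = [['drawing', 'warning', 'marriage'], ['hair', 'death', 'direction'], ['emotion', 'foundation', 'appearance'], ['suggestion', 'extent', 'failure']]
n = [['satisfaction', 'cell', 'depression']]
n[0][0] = 'satisfaction'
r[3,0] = 'suggestion'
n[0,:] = ['satisfaction', 'cell', 'depression']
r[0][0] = 'drawing'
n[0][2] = 'depression'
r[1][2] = 'direction'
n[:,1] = ['cell']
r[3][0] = 'suggestion'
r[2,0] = 'emotion'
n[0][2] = 'depression'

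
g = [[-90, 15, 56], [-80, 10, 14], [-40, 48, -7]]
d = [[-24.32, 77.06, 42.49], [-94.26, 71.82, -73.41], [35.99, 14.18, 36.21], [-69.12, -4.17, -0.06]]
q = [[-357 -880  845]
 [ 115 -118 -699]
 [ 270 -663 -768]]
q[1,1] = -118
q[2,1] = -663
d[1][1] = 71.82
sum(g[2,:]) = 1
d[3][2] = -0.06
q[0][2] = 845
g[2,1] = 48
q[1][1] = -118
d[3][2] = -0.06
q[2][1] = -663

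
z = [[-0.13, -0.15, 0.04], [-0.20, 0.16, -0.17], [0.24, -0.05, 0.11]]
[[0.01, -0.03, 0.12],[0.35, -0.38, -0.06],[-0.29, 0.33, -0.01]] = z @ [[-0.72,1.08,-0.18], [0.34,-0.65,-0.68], [-0.92,0.33,-0.05]]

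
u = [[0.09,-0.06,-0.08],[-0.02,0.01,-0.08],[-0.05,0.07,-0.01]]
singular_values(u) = [0.15, 0.1, 0.02]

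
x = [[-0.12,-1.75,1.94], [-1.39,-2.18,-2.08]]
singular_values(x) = [3.32, 2.62]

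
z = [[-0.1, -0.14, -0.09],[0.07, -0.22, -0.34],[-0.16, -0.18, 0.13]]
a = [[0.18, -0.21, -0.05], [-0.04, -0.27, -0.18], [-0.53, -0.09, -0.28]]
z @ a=[[0.04, 0.07, 0.06], [0.20, 0.08, 0.13], [-0.09, 0.07, 0.0]]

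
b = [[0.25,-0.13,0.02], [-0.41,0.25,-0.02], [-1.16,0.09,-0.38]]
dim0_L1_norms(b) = [1.82, 0.47, 0.42]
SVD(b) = [[-0.2,-0.41,-0.89], [0.33,0.83,-0.46], [0.92,-0.38,-0.03]] @ diag([1.3203521313226818, 0.2560497999345676, 0.0029579156714683685]) @ [[-0.95, 0.14, -0.27], [-0.0, 0.88, 0.47], [-0.31, -0.45, 0.84]]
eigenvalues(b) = [-0.34, 0.46, 0.01]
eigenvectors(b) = [[0.03, -0.38, -0.31],  [-0.01, 0.70, -0.46],  [-1.00, 0.60, 0.83]]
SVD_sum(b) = [[0.25, -0.04, 0.07], [-0.41, 0.06, -0.12], [-1.16, 0.18, -0.33]] + [[0.0, -0.09, -0.05], [-0.00, 0.19, 0.10], [0.00, -0.09, -0.05]] + [[0.0,0.0,-0.0],[0.00,0.0,-0.00],[0.00,0.0,-0.00]]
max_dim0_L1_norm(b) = 1.82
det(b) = -0.00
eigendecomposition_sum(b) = [[0.02, 0.0, 0.01], [-0.01, -0.0, -0.0], [-0.80, -0.12, -0.37]] + [[0.22,-0.14,0.01], [-0.41,0.25,-0.02], [-0.35,0.21,-0.01]] + [[0.0, 0.0, 0.0], [0.01, 0.00, 0.00], [-0.01, -0.01, -0.00]]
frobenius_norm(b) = 1.34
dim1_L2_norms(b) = [0.28, 0.48, 1.22]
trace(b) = 0.12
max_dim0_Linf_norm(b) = 1.16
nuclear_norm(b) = 1.58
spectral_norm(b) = 1.32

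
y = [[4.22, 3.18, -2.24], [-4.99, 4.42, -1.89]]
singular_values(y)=[6.96, 5.7]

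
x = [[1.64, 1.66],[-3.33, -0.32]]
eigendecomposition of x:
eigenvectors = [[(-0.24-0.52j), -0.24+0.52j], [0.82+0.00j, 0.82-0.00j]]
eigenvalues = [(0.66+2.14j), (0.66-2.14j)]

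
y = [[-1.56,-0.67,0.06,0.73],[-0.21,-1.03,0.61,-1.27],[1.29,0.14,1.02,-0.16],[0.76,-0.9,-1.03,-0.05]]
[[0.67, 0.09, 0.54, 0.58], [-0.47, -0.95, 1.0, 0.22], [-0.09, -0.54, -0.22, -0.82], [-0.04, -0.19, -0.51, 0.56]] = y@[[-0.07, -0.16, -0.46, -0.26], [-0.19, 0.46, -0.17, -0.35], [0.12, -0.35, 0.32, -0.43], [0.59, 0.23, -0.42, -0.05]]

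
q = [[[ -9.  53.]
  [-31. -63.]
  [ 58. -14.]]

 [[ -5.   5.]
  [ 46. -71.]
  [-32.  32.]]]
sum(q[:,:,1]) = -58.0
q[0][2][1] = -14.0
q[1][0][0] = -5.0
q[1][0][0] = -5.0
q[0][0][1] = 53.0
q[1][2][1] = 32.0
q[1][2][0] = -32.0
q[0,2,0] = 58.0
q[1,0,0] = -5.0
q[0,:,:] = [[-9.0, 53.0], [-31.0, -63.0], [58.0, -14.0]]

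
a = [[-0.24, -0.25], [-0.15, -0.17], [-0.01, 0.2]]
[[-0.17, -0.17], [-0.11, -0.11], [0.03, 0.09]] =a@[[0.51, 0.19], [0.19, 0.48]]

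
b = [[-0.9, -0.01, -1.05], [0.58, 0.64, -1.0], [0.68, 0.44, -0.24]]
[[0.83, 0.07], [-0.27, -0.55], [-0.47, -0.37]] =b @[[-0.72, -0.33], [-0.04, -0.22], [-0.17, 0.22]]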